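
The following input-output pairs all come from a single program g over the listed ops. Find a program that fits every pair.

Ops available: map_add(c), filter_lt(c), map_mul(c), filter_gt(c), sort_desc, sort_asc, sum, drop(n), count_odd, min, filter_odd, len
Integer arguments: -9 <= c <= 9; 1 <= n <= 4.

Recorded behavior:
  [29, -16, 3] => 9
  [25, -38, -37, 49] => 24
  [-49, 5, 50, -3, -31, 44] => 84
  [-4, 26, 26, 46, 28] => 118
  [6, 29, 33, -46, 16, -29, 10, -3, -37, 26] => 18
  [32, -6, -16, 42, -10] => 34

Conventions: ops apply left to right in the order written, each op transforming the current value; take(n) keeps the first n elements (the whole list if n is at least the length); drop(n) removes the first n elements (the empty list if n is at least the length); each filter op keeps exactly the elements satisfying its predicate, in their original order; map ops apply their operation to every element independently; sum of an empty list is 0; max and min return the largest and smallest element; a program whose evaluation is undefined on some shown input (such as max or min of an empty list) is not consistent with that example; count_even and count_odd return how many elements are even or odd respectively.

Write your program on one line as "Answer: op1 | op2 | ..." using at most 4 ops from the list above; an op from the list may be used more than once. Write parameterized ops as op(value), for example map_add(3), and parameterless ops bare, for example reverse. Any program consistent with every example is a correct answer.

map_add(6) | drop(2) | sort_desc | sum

Check, running the answer program on each example:
  [29, -16, 3] -> [35, -10, 9] -> [9] -> [9] -> 9
  [25, -38, -37, 49] -> [31, -32, -31, 55] -> [-31, 55] -> [55, -31] -> 24
  [-49, 5, 50, -3, -31, 44] -> [-43, 11, 56, 3, -25, 50] -> [56, 3, -25, 50] -> [56, 50, 3, -25] -> 84
  [-4, 26, 26, 46, 28] -> [2, 32, 32, 52, 34] -> [32, 52, 34] -> [52, 34, 32] -> 118
  [6, 29, 33, -46, 16, -29, 10, -3, -37, 26] -> [12, 35, 39, -40, 22, -23, 16, 3, -31, 32] -> [39, -40, 22, -23, 16, 3, -31, 32] -> [39, 32, 22, 16, 3, -23, -31, -40] -> 18
  [32, -6, -16, 42, -10] -> [38, 0, -10, 48, -4] -> [-10, 48, -4] -> [48, -4, -10] -> 34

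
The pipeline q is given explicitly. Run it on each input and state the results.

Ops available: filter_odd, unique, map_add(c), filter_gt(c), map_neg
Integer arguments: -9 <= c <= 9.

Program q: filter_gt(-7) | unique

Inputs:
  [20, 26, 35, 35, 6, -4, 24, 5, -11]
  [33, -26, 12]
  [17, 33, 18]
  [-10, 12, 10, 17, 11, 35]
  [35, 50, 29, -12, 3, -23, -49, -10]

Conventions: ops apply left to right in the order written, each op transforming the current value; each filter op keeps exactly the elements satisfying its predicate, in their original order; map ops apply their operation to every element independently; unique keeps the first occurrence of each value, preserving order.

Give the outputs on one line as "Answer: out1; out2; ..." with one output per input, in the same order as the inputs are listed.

Execution, op by op:
  [20, 26, 35, 35, 6, -4, 24, 5, -11] -> [20, 26, 35, 35, 6, -4, 24, 5] -> [20, 26, 35, 6, -4, 24, 5]
  [33, -26, 12] -> [33, 12] -> [33, 12]
  [17, 33, 18] -> [17, 33, 18] -> [17, 33, 18]
  [-10, 12, 10, 17, 11, 35] -> [12, 10, 17, 11, 35] -> [12, 10, 17, 11, 35]
  [35, 50, 29, -12, 3, -23, -49, -10] -> [35, 50, 29, 3] -> [35, 50, 29, 3]

[20, 26, 35, 6, -4, 24, 5]; [33, 12]; [17, 33, 18]; [12, 10, 17, 11, 35]; [35, 50, 29, 3]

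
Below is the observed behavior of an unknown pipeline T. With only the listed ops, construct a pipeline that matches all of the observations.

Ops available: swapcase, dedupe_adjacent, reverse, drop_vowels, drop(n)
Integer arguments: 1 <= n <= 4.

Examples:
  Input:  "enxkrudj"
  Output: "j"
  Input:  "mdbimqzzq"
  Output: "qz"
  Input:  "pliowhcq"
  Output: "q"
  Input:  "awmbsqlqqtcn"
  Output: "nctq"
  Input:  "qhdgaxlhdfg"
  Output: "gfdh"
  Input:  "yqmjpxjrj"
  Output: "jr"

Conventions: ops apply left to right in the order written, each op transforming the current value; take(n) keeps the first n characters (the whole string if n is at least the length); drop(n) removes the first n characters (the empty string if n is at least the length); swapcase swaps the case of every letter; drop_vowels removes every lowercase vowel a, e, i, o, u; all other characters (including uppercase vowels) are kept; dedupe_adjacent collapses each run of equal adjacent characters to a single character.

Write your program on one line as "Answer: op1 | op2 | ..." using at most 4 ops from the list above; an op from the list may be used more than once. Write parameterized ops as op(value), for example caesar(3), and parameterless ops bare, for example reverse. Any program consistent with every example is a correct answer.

drop(4) | drop(3) | reverse | dedupe_adjacent

Check, running the answer program on each example:
  "enxkrudj" -> "rudj" -> "j" -> "j" -> "j"
  "mdbimqzzq" -> "mqzzq" -> "zq" -> "qz" -> "qz"
  "pliowhcq" -> "whcq" -> "q" -> "q" -> "q"
  "awmbsqlqqtcn" -> "sqlqqtcn" -> "qqtcn" -> "nctqq" -> "nctq"
  "qhdgaxlhdfg" -> "axlhdfg" -> "hdfg" -> "gfdh" -> "gfdh"
  "yqmjpxjrj" -> "pxjrj" -> "rj" -> "jr" -> "jr"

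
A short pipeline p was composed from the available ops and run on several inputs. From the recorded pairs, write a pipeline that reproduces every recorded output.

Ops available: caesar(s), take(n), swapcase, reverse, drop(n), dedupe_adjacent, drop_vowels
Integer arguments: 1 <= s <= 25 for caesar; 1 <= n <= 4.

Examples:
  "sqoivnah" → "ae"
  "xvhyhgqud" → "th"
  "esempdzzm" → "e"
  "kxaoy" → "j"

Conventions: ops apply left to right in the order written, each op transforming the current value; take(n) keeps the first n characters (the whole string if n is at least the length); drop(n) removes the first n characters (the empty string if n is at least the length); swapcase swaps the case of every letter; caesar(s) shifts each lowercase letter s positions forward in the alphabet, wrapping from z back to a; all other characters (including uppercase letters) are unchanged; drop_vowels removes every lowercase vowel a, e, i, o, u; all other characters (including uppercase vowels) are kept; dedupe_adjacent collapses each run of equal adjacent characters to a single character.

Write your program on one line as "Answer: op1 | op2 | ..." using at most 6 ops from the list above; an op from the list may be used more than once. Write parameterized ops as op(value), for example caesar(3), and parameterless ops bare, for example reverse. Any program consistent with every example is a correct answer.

caesar(4) | take(3) | drop_vowels | reverse | caesar(8) | take(2)

Check, running the answer program on each example:
  "sqoivnah" -> "wusmzrel" -> "wus" -> "ws" -> "sw" -> "ae" -> "ae"
  "xvhyhgqud" -> "bzlclkuyh" -> "bzl" -> "bzl" -> "lzb" -> "thj" -> "th"
  "esempdzzm" -> "iwiqthddq" -> "iwi" -> "w" -> "w" -> "e" -> "e"
  "kxaoy" -> "obesc" -> "obe" -> "b" -> "b" -> "j" -> "j"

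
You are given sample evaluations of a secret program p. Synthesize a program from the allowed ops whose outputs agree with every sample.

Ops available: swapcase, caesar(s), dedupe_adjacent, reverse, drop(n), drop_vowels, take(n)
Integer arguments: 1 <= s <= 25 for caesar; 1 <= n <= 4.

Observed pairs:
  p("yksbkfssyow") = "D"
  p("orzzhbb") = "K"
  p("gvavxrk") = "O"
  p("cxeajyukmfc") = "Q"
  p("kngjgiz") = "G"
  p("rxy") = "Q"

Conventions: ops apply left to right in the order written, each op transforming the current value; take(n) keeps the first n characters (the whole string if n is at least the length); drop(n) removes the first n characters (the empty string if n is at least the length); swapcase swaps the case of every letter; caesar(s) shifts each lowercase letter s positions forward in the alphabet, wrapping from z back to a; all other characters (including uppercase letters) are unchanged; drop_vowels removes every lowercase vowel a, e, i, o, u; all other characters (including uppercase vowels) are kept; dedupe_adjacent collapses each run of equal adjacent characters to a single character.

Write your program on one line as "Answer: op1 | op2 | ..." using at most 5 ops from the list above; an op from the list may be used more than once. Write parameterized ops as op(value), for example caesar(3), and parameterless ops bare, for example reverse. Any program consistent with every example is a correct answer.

drop(1) | drop_vowels | caesar(19) | take(1) | swapcase

Check, running the answer program on each example:
  "yksbkfssyow" -> "ksbkfssyow" -> "ksbkfssyw" -> "dludyllrp" -> "d" -> "D"
  "orzzhbb" -> "rzzhbb" -> "rzzhbb" -> "kssauu" -> "k" -> "K"
  "gvavxrk" -> "vavxrk" -> "vvxrk" -> "ooqkd" -> "o" -> "O"
  "cxeajyukmfc" -> "xeajyukmfc" -> "xjykmfc" -> "qcrdfyv" -> "q" -> "Q"
  "kngjgiz" -> "ngjgiz" -> "ngjgz" -> "gzczs" -> "g" -> "G"
  "rxy" -> "xy" -> "xy" -> "qr" -> "q" -> "Q"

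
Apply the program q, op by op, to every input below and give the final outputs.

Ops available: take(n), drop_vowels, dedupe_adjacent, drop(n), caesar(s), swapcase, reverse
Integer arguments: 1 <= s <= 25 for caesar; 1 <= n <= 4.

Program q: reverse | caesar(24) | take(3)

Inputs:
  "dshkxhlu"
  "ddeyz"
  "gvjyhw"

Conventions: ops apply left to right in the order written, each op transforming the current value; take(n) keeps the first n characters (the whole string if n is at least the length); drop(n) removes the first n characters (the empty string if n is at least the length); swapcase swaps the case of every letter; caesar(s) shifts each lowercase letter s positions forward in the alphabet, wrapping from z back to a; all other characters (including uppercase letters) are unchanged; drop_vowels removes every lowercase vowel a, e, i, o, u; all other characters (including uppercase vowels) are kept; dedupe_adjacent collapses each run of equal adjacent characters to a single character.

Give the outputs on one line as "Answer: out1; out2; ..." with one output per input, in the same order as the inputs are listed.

"sjf"; "xwc"; "ufw"

Execution, op by op:
  "dshkxhlu" -> "ulhxkhsd" -> "sjfvifqb" -> "sjf"
  "ddeyz" -> "zyedd" -> "xwcbb" -> "xwc"
  "gvjyhw" -> "whyjvg" -> "ufwhte" -> "ufw"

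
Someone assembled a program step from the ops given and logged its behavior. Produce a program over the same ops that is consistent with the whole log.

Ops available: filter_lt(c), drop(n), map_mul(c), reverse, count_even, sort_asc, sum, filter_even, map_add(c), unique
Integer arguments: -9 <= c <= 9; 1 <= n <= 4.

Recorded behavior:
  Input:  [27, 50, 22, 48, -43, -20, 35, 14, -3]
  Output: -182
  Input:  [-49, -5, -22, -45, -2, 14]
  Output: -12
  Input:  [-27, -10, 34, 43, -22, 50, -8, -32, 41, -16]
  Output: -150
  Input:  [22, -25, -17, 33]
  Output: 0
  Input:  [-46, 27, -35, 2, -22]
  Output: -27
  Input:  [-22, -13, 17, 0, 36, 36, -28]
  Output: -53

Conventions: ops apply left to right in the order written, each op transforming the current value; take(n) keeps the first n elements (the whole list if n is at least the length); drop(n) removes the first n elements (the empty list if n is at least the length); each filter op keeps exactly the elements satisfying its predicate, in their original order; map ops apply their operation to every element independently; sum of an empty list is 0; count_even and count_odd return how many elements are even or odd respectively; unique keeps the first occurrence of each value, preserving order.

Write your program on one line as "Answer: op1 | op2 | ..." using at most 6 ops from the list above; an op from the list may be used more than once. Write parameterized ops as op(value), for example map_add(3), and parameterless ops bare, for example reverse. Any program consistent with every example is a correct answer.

sort_asc | drop(4) | unique | reverse | map_mul(-1) | sum

Check, running the answer program on each example:
  [27, 50, 22, 48, -43, -20, 35, 14, -3] -> [-43, -20, -3, 14, 22, 27, 35, 48, 50] -> [22, 27, 35, 48, 50] -> [22, 27, 35, 48, 50] -> [50, 48, 35, 27, 22] -> [-50, -48, -35, -27, -22] -> -182
  [-49, -5, -22, -45, -2, 14] -> [-49, -45, -22, -5, -2, 14] -> [-2, 14] -> [-2, 14] -> [14, -2] -> [-14, 2] -> -12
  [-27, -10, 34, 43, -22, 50, -8, -32, 41, -16] -> [-32, -27, -22, -16, -10, -8, 34, 41, 43, 50] -> [-10, -8, 34, 41, 43, 50] -> [-10, -8, 34, 41, 43, 50] -> [50, 43, 41, 34, -8, -10] -> [-50, -43, -41, -34, 8, 10] -> -150
  [22, -25, -17, 33] -> [-25, -17, 22, 33] -> [] -> [] -> [] -> [] -> 0
  [-46, 27, -35, 2, -22] -> [-46, -35, -22, 2, 27] -> [27] -> [27] -> [27] -> [-27] -> -27
  [-22, -13, 17, 0, 36, 36, -28] -> [-28, -22, -13, 0, 17, 36, 36] -> [17, 36, 36] -> [17, 36] -> [36, 17] -> [-36, -17] -> -53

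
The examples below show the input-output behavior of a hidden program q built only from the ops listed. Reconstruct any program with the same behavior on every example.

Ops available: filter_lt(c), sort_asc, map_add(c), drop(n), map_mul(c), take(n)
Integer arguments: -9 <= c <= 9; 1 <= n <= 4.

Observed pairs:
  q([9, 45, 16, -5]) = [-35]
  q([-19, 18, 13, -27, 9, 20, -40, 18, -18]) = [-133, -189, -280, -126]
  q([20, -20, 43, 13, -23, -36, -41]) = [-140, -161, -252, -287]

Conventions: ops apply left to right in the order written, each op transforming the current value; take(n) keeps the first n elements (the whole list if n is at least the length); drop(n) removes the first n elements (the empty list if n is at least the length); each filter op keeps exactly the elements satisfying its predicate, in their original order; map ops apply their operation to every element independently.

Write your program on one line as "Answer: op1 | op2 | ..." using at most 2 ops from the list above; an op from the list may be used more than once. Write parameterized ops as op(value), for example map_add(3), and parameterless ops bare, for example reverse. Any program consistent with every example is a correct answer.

filter_lt(4) | map_mul(7)

Check, running the answer program on each example:
  [9, 45, 16, -5] -> [-5] -> [-35]
  [-19, 18, 13, -27, 9, 20, -40, 18, -18] -> [-19, -27, -40, -18] -> [-133, -189, -280, -126]
  [20, -20, 43, 13, -23, -36, -41] -> [-20, -23, -36, -41] -> [-140, -161, -252, -287]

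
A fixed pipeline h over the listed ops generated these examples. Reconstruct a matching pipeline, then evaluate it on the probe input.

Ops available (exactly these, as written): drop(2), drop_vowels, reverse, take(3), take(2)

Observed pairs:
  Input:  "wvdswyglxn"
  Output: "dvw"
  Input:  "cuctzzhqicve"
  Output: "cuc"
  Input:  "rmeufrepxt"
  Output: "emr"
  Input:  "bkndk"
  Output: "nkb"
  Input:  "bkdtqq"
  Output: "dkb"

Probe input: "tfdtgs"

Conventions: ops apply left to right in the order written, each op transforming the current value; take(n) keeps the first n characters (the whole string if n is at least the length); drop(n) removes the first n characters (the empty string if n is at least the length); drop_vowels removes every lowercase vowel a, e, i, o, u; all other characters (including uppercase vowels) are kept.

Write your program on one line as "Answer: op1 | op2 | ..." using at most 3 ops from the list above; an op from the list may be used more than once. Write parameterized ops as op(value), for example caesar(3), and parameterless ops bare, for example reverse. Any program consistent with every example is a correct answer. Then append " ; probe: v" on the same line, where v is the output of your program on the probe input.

take(3) | reverse ; probe: "dft"

Check, running the answer program on each example:
  "wvdswyglxn" -> "wvd" -> "dvw"
  "cuctzzhqicve" -> "cuc" -> "cuc"
  "rmeufrepxt" -> "rme" -> "emr"
  "bkndk" -> "bkn" -> "nkb"
  "bkdtqq" -> "bkd" -> "dkb"
  probe: "tfdtgs" -> "tfd" -> "dft"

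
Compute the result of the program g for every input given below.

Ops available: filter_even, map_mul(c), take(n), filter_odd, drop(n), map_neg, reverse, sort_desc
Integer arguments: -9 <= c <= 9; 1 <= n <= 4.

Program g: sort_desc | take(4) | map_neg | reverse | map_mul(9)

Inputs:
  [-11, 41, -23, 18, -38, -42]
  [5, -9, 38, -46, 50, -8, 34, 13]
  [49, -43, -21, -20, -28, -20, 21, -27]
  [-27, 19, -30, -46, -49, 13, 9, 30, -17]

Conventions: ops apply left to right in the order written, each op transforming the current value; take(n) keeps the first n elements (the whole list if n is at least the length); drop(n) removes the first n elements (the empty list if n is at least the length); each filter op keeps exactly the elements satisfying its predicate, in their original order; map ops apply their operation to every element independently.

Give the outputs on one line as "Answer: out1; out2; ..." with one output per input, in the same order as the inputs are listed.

[207, 99, -162, -369]; [-117, -306, -342, -450]; [180, 180, -189, -441]; [-81, -117, -171, -270]

Execution, op by op:
  [-11, 41, -23, 18, -38, -42] -> [41, 18, -11, -23, -38, -42] -> [41, 18, -11, -23] -> [-41, -18, 11, 23] -> [23, 11, -18, -41] -> [207, 99, -162, -369]
  [5, -9, 38, -46, 50, -8, 34, 13] -> [50, 38, 34, 13, 5, -8, -9, -46] -> [50, 38, 34, 13] -> [-50, -38, -34, -13] -> [-13, -34, -38, -50] -> [-117, -306, -342, -450]
  [49, -43, -21, -20, -28, -20, 21, -27] -> [49, 21, -20, -20, -21, -27, -28, -43] -> [49, 21, -20, -20] -> [-49, -21, 20, 20] -> [20, 20, -21, -49] -> [180, 180, -189, -441]
  [-27, 19, -30, -46, -49, 13, 9, 30, -17] -> [30, 19, 13, 9, -17, -27, -30, -46, -49] -> [30, 19, 13, 9] -> [-30, -19, -13, -9] -> [-9, -13, -19, -30] -> [-81, -117, -171, -270]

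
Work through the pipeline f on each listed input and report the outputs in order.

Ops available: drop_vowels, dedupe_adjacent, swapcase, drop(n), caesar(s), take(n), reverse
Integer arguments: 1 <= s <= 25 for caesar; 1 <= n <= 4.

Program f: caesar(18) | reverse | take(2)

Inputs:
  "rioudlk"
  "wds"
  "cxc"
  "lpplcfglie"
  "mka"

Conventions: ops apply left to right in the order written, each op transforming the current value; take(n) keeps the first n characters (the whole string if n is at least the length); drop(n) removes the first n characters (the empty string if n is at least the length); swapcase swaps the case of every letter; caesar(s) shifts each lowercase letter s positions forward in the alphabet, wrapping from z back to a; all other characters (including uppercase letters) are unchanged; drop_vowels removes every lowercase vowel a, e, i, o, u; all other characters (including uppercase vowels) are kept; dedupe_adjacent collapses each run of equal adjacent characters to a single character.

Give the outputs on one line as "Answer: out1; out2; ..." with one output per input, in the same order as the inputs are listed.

Execution, op by op:
  "rioudlk" -> "jagmvdc" -> "cdvmgaj" -> "cd"
  "wds" -> "ovk" -> "kvo" -> "kv"
  "cxc" -> "upu" -> "upu" -> "up"
  "lpplcfglie" -> "dhhduxydaw" -> "wadyxudhhd" -> "wa"
  "mka" -> "ecs" -> "sce" -> "sc"

"cd"; "kv"; "up"; "wa"; "sc"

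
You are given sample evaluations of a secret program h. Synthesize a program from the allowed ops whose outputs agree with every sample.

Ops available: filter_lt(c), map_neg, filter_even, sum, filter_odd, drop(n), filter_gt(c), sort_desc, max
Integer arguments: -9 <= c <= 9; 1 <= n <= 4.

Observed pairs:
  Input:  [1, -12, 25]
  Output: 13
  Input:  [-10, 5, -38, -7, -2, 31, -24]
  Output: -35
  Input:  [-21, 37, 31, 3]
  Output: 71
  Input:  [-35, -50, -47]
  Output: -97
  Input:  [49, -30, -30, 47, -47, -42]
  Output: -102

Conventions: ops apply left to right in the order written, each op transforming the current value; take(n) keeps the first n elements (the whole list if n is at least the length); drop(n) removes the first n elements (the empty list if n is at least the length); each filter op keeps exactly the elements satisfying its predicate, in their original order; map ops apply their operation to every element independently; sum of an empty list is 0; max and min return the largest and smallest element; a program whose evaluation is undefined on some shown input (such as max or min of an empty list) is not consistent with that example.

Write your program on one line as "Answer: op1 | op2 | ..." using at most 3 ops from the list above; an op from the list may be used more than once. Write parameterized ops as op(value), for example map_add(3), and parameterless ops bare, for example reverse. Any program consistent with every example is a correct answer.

drop(1) | sum

Check, running the answer program on each example:
  [1, -12, 25] -> [-12, 25] -> 13
  [-10, 5, -38, -7, -2, 31, -24] -> [5, -38, -7, -2, 31, -24] -> -35
  [-21, 37, 31, 3] -> [37, 31, 3] -> 71
  [-35, -50, -47] -> [-50, -47] -> -97
  [49, -30, -30, 47, -47, -42] -> [-30, -30, 47, -47, -42] -> -102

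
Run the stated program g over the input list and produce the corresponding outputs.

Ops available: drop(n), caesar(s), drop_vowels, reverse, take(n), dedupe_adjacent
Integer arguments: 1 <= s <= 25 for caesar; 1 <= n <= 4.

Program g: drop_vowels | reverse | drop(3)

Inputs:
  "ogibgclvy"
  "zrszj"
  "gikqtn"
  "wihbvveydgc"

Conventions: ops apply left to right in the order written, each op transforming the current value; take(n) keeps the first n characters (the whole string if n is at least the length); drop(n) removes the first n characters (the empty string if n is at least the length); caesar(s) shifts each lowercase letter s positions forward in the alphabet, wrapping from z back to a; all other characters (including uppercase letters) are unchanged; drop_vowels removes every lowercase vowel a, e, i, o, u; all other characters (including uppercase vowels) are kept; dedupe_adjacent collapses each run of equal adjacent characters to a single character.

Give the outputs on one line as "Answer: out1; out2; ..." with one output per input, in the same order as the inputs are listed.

"cgbg"; "rz"; "kg"; "yvvbhw"

Execution, op by op:
  "ogibgclvy" -> "gbgclvy" -> "yvlcgbg" -> "cgbg"
  "zrszj" -> "zrszj" -> "jzsrz" -> "rz"
  "gikqtn" -> "gkqtn" -> "ntqkg" -> "kg"
  "wihbvveydgc" -> "whbvvydgc" -> "cgdyvvbhw" -> "yvvbhw"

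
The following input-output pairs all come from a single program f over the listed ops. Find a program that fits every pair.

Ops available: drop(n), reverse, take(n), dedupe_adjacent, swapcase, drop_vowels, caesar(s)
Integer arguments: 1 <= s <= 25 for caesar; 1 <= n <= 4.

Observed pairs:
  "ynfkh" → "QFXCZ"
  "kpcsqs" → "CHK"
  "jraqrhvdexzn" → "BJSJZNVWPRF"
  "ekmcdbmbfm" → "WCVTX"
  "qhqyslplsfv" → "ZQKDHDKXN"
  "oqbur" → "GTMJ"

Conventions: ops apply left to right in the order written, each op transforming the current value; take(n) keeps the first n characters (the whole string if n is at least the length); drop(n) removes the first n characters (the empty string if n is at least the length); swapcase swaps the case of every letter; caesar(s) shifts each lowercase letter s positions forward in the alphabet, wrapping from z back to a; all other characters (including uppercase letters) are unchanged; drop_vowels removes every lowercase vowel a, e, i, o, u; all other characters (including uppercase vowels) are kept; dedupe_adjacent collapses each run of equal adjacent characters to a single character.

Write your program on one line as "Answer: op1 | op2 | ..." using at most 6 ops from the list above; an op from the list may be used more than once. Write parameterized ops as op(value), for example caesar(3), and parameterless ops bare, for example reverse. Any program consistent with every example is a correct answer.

caesar(18) | drop_vowels | reverse | dedupe_adjacent | swapcase | reverse

Check, running the answer program on each example:
  "ynfkh" -> "qfxcz" -> "qfxcz" -> "zcxfq" -> "zcxfq" -> "ZCXFQ" -> "QFXCZ"
  "kpcsqs" -> "chukik" -> "chkk" -> "kkhc" -> "khc" -> "KHC" -> "CHK"
  "jraqrhvdexzn" -> "bjsijznvwprf" -> "bjsjznvwprf" -> "frpwvnzjsjb" -> "frpwvnzjsjb" -> "FRPWVNZJSJB" -> "BJSJZNVWPRF"
  "ekmcdbmbfm" -> "wceuvtetxe" -> "wcvttx" -> "xttvcw" -> "xtvcw" -> "XTVCW" -> "WCVTX"
  "qhqyslplsfv" -> "iziqkdhdkxn" -> "zqkdhdkxn" -> "nxkdhdkqz" -> "nxkdhdkqz" -> "NXKDHDKQZ" -> "ZQKDHDKXN"
  "oqbur" -> "gitmj" -> "gtmj" -> "jmtg" -> "jmtg" -> "JMTG" -> "GTMJ"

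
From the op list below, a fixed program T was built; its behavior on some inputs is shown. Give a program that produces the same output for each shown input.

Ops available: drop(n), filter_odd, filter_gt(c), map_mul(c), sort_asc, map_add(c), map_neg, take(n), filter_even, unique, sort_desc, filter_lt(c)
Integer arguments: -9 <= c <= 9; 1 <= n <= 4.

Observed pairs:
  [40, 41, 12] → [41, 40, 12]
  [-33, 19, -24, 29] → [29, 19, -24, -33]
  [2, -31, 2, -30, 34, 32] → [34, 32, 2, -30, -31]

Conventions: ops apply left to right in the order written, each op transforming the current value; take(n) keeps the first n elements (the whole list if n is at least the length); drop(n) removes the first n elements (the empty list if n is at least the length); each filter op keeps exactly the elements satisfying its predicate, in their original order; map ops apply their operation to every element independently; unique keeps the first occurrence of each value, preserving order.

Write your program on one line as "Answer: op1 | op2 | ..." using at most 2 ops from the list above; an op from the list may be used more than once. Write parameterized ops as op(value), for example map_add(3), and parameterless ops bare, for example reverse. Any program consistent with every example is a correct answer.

unique | sort_desc

Check, running the answer program on each example:
  [40, 41, 12] -> [40, 41, 12] -> [41, 40, 12]
  [-33, 19, -24, 29] -> [-33, 19, -24, 29] -> [29, 19, -24, -33]
  [2, -31, 2, -30, 34, 32] -> [2, -31, -30, 34, 32] -> [34, 32, 2, -30, -31]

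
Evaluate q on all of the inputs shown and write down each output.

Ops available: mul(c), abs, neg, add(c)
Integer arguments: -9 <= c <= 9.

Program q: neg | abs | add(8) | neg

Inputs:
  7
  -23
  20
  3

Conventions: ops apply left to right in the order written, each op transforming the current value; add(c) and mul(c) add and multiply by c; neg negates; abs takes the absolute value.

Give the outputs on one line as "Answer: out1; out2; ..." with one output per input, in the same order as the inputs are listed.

-15; -31; -28; -11

Execution, op by op:
  7 -> -7 -> 7 -> 15 -> -15
  -23 -> 23 -> 23 -> 31 -> -31
  20 -> -20 -> 20 -> 28 -> -28
  3 -> -3 -> 3 -> 11 -> -11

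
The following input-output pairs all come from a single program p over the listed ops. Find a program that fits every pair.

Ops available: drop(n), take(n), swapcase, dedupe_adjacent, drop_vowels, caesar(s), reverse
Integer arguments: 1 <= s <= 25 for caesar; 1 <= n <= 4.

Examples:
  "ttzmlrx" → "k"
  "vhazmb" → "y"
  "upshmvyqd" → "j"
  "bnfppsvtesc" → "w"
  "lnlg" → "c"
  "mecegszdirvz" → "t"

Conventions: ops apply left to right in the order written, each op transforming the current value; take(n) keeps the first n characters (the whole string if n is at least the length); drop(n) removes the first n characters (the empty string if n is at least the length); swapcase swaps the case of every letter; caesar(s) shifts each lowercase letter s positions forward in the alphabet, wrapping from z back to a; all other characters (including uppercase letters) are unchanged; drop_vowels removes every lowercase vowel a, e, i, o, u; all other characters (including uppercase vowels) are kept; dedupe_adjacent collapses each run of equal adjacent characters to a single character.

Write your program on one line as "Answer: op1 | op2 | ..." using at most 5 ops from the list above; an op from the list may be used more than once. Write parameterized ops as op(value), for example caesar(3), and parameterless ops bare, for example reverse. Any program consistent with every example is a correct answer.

drop_vowels | caesar(17) | drop_vowels | take(2) | drop(1)

Check, running the answer program on each example:
  "ttzmlrx" -> "ttzmlrx" -> "kkqdcio" -> "kkqdc" -> "kk" -> "k"
  "vhazmb" -> "vhzmb" -> "myqds" -> "myqds" -> "my" -> "y"
  "upshmvyqd" -> "pshmvyqd" -> "gjydmphu" -> "gjydmph" -> "gj" -> "j"
  "bnfppsvtesc" -> "bnfppsvtsc" -> "sewggjmkjt" -> "swggjmkjt" -> "sw" -> "w"
  "lnlg" -> "lnlg" -> "cecx" -> "ccx" -> "cc" -> "c"
  "mecegszdirvz" -> "mcgszdrvz" -> "dtxjquimq" -> "dtxjqmq" -> "dt" -> "t"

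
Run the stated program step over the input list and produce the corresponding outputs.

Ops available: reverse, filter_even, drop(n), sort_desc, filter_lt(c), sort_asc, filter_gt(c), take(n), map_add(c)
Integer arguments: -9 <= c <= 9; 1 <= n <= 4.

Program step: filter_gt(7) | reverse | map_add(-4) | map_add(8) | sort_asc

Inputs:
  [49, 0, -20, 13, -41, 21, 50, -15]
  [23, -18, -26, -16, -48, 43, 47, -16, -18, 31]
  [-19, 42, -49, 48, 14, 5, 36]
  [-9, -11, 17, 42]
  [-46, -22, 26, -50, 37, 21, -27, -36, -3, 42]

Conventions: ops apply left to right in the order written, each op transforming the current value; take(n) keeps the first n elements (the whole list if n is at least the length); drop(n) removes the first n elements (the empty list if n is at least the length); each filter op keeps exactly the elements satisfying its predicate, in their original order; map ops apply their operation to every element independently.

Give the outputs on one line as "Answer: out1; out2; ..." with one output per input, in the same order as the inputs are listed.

[17, 25, 53, 54]; [27, 35, 47, 51]; [18, 40, 46, 52]; [21, 46]; [25, 30, 41, 46]

Execution, op by op:
  [49, 0, -20, 13, -41, 21, 50, -15] -> [49, 13, 21, 50] -> [50, 21, 13, 49] -> [46, 17, 9, 45] -> [54, 25, 17, 53] -> [17, 25, 53, 54]
  [23, -18, -26, -16, -48, 43, 47, -16, -18, 31] -> [23, 43, 47, 31] -> [31, 47, 43, 23] -> [27, 43, 39, 19] -> [35, 51, 47, 27] -> [27, 35, 47, 51]
  [-19, 42, -49, 48, 14, 5, 36] -> [42, 48, 14, 36] -> [36, 14, 48, 42] -> [32, 10, 44, 38] -> [40, 18, 52, 46] -> [18, 40, 46, 52]
  [-9, -11, 17, 42] -> [17, 42] -> [42, 17] -> [38, 13] -> [46, 21] -> [21, 46]
  [-46, -22, 26, -50, 37, 21, -27, -36, -3, 42] -> [26, 37, 21, 42] -> [42, 21, 37, 26] -> [38, 17, 33, 22] -> [46, 25, 41, 30] -> [25, 30, 41, 46]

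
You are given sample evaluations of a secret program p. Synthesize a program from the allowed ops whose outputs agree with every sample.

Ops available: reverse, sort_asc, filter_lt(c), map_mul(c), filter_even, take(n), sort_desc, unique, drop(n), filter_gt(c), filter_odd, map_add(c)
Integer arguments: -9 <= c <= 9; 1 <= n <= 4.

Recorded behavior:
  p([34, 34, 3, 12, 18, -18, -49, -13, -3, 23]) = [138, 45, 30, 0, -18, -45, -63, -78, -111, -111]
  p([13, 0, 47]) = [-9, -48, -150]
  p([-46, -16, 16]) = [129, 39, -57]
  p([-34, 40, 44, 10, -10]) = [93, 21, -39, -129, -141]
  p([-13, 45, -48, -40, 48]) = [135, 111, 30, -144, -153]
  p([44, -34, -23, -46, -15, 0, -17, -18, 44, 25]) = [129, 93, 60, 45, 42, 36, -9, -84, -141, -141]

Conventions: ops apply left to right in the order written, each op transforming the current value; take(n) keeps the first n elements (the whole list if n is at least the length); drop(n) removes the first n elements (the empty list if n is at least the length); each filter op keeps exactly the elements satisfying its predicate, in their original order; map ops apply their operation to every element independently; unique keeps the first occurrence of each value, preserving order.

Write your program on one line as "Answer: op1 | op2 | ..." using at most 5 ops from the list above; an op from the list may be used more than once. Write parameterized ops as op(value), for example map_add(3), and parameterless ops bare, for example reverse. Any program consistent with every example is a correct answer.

sort_desc | map_add(3) | sort_asc | map_mul(-3)

Check, running the answer program on each example:
  [34, 34, 3, 12, 18, -18, -49, -13, -3, 23] -> [34, 34, 23, 18, 12, 3, -3, -13, -18, -49] -> [37, 37, 26, 21, 15, 6, 0, -10, -15, -46] -> [-46, -15, -10, 0, 6, 15, 21, 26, 37, 37] -> [138, 45, 30, 0, -18, -45, -63, -78, -111, -111]
  [13, 0, 47] -> [47, 13, 0] -> [50, 16, 3] -> [3, 16, 50] -> [-9, -48, -150]
  [-46, -16, 16] -> [16, -16, -46] -> [19, -13, -43] -> [-43, -13, 19] -> [129, 39, -57]
  [-34, 40, 44, 10, -10] -> [44, 40, 10, -10, -34] -> [47, 43, 13, -7, -31] -> [-31, -7, 13, 43, 47] -> [93, 21, -39, -129, -141]
  [-13, 45, -48, -40, 48] -> [48, 45, -13, -40, -48] -> [51, 48, -10, -37, -45] -> [-45, -37, -10, 48, 51] -> [135, 111, 30, -144, -153]
  [44, -34, -23, -46, -15, 0, -17, -18, 44, 25] -> [44, 44, 25, 0, -15, -17, -18, -23, -34, -46] -> [47, 47, 28, 3, -12, -14, -15, -20, -31, -43] -> [-43, -31, -20, -15, -14, -12, 3, 28, 47, 47] -> [129, 93, 60, 45, 42, 36, -9, -84, -141, -141]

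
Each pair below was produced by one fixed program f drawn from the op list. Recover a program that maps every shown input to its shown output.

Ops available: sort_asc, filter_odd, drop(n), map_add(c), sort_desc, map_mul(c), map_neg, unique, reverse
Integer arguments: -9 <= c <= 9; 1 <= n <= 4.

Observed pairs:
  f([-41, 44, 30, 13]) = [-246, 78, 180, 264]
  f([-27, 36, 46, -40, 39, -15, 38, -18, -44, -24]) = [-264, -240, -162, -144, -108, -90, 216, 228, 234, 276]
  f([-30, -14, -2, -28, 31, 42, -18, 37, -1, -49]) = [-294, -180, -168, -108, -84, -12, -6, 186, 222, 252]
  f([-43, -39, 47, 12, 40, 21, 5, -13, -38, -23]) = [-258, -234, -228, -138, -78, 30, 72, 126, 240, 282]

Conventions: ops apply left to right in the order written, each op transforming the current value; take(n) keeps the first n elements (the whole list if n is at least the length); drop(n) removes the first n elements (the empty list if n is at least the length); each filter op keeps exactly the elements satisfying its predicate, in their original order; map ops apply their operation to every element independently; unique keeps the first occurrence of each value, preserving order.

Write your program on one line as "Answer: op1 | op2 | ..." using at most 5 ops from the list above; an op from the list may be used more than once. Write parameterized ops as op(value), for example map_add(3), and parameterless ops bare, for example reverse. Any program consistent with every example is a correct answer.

map_neg | reverse | map_mul(6) | map_neg | sort_asc

Check, running the answer program on each example:
  [-41, 44, 30, 13] -> [41, -44, -30, -13] -> [-13, -30, -44, 41] -> [-78, -180, -264, 246] -> [78, 180, 264, -246] -> [-246, 78, 180, 264]
  [-27, 36, 46, -40, 39, -15, 38, -18, -44, -24] -> [27, -36, -46, 40, -39, 15, -38, 18, 44, 24] -> [24, 44, 18, -38, 15, -39, 40, -46, -36, 27] -> [144, 264, 108, -228, 90, -234, 240, -276, -216, 162] -> [-144, -264, -108, 228, -90, 234, -240, 276, 216, -162] -> [-264, -240, -162, -144, -108, -90, 216, 228, 234, 276]
  [-30, -14, -2, -28, 31, 42, -18, 37, -1, -49] -> [30, 14, 2, 28, -31, -42, 18, -37, 1, 49] -> [49, 1, -37, 18, -42, -31, 28, 2, 14, 30] -> [294, 6, -222, 108, -252, -186, 168, 12, 84, 180] -> [-294, -6, 222, -108, 252, 186, -168, -12, -84, -180] -> [-294, -180, -168, -108, -84, -12, -6, 186, 222, 252]
  [-43, -39, 47, 12, 40, 21, 5, -13, -38, -23] -> [43, 39, -47, -12, -40, -21, -5, 13, 38, 23] -> [23, 38, 13, -5, -21, -40, -12, -47, 39, 43] -> [138, 228, 78, -30, -126, -240, -72, -282, 234, 258] -> [-138, -228, -78, 30, 126, 240, 72, 282, -234, -258] -> [-258, -234, -228, -138, -78, 30, 72, 126, 240, 282]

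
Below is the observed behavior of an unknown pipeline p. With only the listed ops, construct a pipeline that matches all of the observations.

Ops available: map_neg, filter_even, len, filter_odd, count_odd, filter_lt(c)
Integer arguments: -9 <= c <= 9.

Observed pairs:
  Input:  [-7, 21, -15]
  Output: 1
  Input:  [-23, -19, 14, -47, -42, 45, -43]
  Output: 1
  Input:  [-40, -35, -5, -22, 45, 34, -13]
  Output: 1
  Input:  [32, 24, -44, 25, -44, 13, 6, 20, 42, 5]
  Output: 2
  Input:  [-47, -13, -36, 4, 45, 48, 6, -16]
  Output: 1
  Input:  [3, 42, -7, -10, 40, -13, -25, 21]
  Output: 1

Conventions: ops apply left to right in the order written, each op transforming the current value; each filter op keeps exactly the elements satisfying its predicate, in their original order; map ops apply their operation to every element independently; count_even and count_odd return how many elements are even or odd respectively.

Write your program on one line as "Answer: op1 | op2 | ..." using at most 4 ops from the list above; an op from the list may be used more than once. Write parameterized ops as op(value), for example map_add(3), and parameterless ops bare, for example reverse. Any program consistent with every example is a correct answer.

map_neg | filter_lt(-8) | filter_odd | len

Check, running the answer program on each example:
  [-7, 21, -15] -> [7, -21, 15] -> [-21] -> [-21] -> 1
  [-23, -19, 14, -47, -42, 45, -43] -> [23, 19, -14, 47, 42, -45, 43] -> [-14, -45] -> [-45] -> 1
  [-40, -35, -5, -22, 45, 34, -13] -> [40, 35, 5, 22, -45, -34, 13] -> [-45, -34] -> [-45] -> 1
  [32, 24, -44, 25, -44, 13, 6, 20, 42, 5] -> [-32, -24, 44, -25, 44, -13, -6, -20, -42, -5] -> [-32, -24, -25, -13, -20, -42] -> [-25, -13] -> 2
  [-47, -13, -36, 4, 45, 48, 6, -16] -> [47, 13, 36, -4, -45, -48, -6, 16] -> [-45, -48] -> [-45] -> 1
  [3, 42, -7, -10, 40, -13, -25, 21] -> [-3, -42, 7, 10, -40, 13, 25, -21] -> [-42, -40, -21] -> [-21] -> 1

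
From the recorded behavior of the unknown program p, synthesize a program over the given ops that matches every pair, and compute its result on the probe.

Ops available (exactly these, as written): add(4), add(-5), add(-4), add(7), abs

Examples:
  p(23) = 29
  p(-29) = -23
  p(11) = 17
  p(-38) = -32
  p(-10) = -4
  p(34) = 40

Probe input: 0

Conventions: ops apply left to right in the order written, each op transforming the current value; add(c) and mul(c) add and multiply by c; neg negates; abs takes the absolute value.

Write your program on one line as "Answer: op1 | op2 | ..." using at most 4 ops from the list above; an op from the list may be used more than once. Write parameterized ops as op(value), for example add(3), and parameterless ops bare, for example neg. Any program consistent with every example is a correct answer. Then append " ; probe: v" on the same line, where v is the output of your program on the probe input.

add(7) | add(-5) | add(4) ; probe: 6

Check, running the answer program on each example:
  23 -> 30 -> 25 -> 29
  -29 -> -22 -> -27 -> -23
  11 -> 18 -> 13 -> 17
  -38 -> -31 -> -36 -> -32
  -10 -> -3 -> -8 -> -4
  34 -> 41 -> 36 -> 40
  probe: 0 -> 7 -> 2 -> 6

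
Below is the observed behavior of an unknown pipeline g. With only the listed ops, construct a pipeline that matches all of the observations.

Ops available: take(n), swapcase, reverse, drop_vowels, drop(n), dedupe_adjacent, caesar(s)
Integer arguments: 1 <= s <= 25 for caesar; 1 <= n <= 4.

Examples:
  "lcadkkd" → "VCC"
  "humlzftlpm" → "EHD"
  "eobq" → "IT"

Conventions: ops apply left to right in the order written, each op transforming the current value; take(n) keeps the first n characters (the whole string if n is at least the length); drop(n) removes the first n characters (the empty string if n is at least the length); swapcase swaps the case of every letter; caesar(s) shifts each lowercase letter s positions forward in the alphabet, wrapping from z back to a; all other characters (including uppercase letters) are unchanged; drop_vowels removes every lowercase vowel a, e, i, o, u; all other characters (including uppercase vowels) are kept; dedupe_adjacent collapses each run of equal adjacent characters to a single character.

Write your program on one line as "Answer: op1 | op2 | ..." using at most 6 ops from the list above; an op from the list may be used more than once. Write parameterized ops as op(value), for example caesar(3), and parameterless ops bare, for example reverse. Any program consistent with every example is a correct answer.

caesar(19) | caesar(25) | drop(2) | reverse | swapcase | take(3)

Check, running the answer program on each example:
  "lcadkkd" -> "evtwddw" -> "dusvccv" -> "svccv" -> "vccvs" -> "VCCVS" -> "VCC"
  "humlzftlpm" -> "anfesymeif" -> "zmedrxldhe" -> "edrxldhe" -> "ehdlxrde" -> "EHDLXRDE" -> "EHD"
  "eobq" -> "xhuj" -> "wgti" -> "ti" -> "it" -> "IT" -> "IT"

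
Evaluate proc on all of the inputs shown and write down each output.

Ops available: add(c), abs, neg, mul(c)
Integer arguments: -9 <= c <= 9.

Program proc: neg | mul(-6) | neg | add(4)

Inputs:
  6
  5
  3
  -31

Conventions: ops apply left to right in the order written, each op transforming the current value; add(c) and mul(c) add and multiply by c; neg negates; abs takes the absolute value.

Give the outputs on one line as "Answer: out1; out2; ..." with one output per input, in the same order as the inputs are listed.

Execution, op by op:
  6 -> -6 -> 36 -> -36 -> -32
  5 -> -5 -> 30 -> -30 -> -26
  3 -> -3 -> 18 -> -18 -> -14
  -31 -> 31 -> -186 -> 186 -> 190

-32; -26; -14; 190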